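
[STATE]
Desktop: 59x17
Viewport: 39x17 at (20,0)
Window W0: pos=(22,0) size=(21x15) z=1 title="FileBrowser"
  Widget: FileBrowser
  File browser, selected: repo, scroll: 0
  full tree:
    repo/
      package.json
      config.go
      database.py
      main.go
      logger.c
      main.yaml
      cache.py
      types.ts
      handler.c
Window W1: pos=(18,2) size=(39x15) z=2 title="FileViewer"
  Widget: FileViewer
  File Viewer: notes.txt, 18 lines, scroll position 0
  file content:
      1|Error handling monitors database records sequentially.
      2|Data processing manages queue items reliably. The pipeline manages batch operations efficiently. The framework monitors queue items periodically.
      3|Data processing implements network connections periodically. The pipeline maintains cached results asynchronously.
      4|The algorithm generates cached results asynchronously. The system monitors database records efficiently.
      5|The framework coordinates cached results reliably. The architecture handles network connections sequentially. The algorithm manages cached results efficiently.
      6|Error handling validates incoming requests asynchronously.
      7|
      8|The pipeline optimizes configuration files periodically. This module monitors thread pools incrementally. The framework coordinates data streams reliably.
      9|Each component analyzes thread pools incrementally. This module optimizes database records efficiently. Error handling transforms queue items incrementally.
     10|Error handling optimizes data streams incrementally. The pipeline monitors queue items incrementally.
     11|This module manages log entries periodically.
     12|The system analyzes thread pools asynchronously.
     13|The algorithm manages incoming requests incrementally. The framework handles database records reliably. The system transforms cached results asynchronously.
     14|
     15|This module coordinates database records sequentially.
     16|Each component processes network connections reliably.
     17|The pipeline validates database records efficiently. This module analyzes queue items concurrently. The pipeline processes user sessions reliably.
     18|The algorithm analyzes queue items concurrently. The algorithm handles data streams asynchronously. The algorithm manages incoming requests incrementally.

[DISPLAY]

  ┏━━━━━━━━━━━━━━━━━━━┓                
  ┃ FileBrowser       ┃                
━━━━━━━━━━━━━━━━━━━━━━━━━━━━━━━━━━━━┓  
FileViewer                          ┃  
────────────────────────────────────┨  
rror handling monitors database rec▲┃  
ata processing manages queue items █┃  
ata processing implements network c░┃  
he algorithm generates cached resul░┃  
he framework coordinates cached res░┃  
rror handling validates incoming re░┃  
                                   ░┃  
he pipeline optimizes configuration░┃  
ach component analyzes thread pools░┃  
rror handling optimizes data stream░┃  
his module manages log entries peri▼┃  
━━━━━━━━━━━━━━━━━━━━━━━━━━━━━━━━━━━━┛  


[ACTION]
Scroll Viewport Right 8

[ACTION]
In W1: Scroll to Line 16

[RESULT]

  ┏━━━━━━━━━━━━━━━━━━━┓                
  ┃ FileBrowser       ┃                
━━━━━━━━━━━━━━━━━━━━━━━━━━━━━━━━━━━━┓  
FileViewer                          ┃  
────────────────────────────────────┨  
he pipeline optimizes configuration▲┃  
ach component analyzes thread pools░┃  
rror handling optimizes data stream░┃  
his module manages log entries peri░┃  
he system analyzes thread pools asy░┃  
he algorithm manages incoming reque░┃  
                                   ░┃  
his module coordinates database rec░┃  
ach component processes network con░┃  
he pipeline validates database reco█┃  
he algorithm analyzes queue items c▼┃  
━━━━━━━━━━━━━━━━━━━━━━━━━━━━━━━━━━━━┛  


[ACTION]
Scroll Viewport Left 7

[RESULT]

         ┏━━━━━━━━━━━━━━━━━━━┓         
         ┃ FileBrowser       ┃         
     ┏━━━━━━━━━━━━━━━━━━━━━━━━━━━━━━━━━
     ┃ FileViewer                      
     ┠─────────────────────────────────
     ┃The pipeline optimizes configurat
     ┃Each component analyzes thread po
     ┃Error handling optimizes data str
     ┃This module manages log entries p
     ┃The system analyzes thread pools 
     ┃The algorithm manages incoming re
     ┃                                 
     ┃This module coordinates database 
     ┃Each component processes network 
     ┃The pipeline validates database r
     ┃The algorithm analyzes queue item
     ┗━━━━━━━━━━━━━━━━━━━━━━━━━━━━━━━━━


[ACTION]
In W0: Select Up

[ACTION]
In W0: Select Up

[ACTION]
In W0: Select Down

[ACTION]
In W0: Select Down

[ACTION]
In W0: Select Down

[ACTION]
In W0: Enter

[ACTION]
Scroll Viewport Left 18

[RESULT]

                      ┏━━━━━━━━━━━━━━━━
                      ┃ FileBrowser    
                  ┏━━━━━━━━━━━━━━━━━━━━
                  ┃ FileViewer         
                  ┠────────────────────
                  ┃The pipeline optimiz
                  ┃Each component analy
                  ┃Error handling optim
                  ┃This module manages 
                  ┃The system analyzes 
                  ┃The algorithm manage
                  ┃                    
                  ┃This module coordina
                  ┃Each component proce
                  ┃The pipeline validat
                  ┃The algorithm analyz
                  ┗━━━━━━━━━━━━━━━━━━━━


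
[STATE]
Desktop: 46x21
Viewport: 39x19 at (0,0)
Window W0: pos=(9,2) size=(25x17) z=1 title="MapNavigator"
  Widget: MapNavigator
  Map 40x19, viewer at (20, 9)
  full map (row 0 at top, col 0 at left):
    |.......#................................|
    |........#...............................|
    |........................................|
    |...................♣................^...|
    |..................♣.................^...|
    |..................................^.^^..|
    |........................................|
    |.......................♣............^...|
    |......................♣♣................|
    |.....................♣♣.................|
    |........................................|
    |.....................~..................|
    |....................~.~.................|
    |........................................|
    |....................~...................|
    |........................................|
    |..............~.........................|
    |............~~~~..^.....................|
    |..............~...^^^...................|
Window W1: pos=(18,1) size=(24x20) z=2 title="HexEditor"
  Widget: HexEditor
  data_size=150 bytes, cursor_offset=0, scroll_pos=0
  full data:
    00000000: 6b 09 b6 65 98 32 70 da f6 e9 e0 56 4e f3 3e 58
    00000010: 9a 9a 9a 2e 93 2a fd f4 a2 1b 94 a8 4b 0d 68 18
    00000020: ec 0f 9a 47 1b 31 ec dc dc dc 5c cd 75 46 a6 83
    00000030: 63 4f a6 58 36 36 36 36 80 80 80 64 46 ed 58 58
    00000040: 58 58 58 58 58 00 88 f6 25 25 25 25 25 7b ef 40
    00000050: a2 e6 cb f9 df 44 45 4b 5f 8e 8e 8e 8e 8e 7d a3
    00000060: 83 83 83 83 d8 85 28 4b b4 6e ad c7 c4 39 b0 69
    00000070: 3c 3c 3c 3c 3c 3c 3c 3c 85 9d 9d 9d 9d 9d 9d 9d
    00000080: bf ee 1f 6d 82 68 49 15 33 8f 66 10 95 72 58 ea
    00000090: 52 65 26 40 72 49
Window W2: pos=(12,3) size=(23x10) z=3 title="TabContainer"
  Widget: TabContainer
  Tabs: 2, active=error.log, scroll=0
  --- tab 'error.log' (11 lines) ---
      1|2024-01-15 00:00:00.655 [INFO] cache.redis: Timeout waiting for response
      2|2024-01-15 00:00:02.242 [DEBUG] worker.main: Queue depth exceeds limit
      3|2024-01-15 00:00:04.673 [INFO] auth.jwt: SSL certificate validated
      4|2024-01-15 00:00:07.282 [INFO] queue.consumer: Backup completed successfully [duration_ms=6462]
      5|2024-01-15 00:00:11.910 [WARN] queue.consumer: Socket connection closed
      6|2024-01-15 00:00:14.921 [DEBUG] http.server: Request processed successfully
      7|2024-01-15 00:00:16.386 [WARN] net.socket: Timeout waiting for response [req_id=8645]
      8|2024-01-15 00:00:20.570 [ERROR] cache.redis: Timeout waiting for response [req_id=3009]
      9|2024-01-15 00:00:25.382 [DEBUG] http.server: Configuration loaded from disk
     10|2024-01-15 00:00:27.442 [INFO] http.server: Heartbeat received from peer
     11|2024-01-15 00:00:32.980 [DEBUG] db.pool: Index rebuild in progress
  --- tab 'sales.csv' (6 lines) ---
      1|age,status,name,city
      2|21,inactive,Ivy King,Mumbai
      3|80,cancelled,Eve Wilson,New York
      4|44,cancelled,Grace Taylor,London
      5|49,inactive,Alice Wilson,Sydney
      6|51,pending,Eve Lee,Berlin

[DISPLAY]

                                       
                  ┏━━━━━━━━━━━━━━━━━━━━
         ┏━━━━━━━━┃ HexEditor          
         ┃ M┏━━━━━━━━━━━━━━━━━━━━━┓────
         ┠──┃ TabContainer        ┃b6 6
         ┃..┠─────────────────────┨9a 2
         ┃..┃[error.log]│ sales.cs┃9a 4
         ┃..┃─────────────────────┃a6 5
         ┃..┃2024-01-15 00:00:00.6┃58 5
         ┃..┃2024-01-15 00:00:02.2┃cb f
         ┃..┃2024-01-15 00:00:04.6┃83 8
         ┃..┃2024-01-15 00:00:07.2┃3c 3
         ┃..┗━━━━━━━━━━━━━━━━━━━━━┛1f 6
         ┃........┃00000090  52 65 26 4
         ┃........┃                    
         ┃........┃                    
         ┃........┃                    
         ┃........┃                    
         ┗━━━━━━━━┃                    


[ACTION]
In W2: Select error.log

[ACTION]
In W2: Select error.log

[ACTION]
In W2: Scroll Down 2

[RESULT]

                                       
                  ┏━━━━━━━━━━━━━━━━━━━━
         ┏━━━━━━━━┃ HexEditor          
         ┃ M┏━━━━━━━━━━━━━━━━━━━━━┓────
         ┠──┃ TabContainer        ┃b6 6
         ┃..┠─────────────────────┨9a 2
         ┃..┃[error.log]│ sales.cs┃9a 4
         ┃..┃─────────────────────┃a6 5
         ┃..┃2024-01-15 00:00:04.6┃58 5
         ┃..┃2024-01-15 00:00:07.2┃cb f
         ┃..┃2024-01-15 00:00:11.9┃83 8
         ┃..┃2024-01-15 00:00:14.9┃3c 3
         ┃..┗━━━━━━━━━━━━━━━━━━━━━┛1f 6
         ┃........┃00000090  52 65 26 4
         ┃........┃                    
         ┃........┃                    
         ┃........┃                    
         ┃........┃                    
         ┗━━━━━━━━┃                    


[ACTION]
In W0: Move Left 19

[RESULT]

                                       
                  ┏━━━━━━━━━━━━━━━━━━━━
         ┏━━━━━━━━┃ HexEditor          
         ┃ M┏━━━━━━━━━━━━━━━━━━━━━┓────
         ┠──┃ TabContainer        ┃b6 6
         ┃  ┠─────────────────────┨9a 2
         ┃  ┃[error.log]│ sales.cs┃9a 4
         ┃  ┃─────────────────────┃a6 5
         ┃  ┃2024-01-15 00:00:04.6┃58 5
         ┃  ┃2024-01-15 00:00:07.2┃cb f
         ┃  ┃2024-01-15 00:00:11.9┃83 8
         ┃  ┃2024-01-15 00:00:14.9┃3c 3
         ┃  ┗━━━━━━━━━━━━━━━━━━━━━┛1f 6
         ┃        ┃00000090  52 65 26 4
         ┃        ┃                    
         ┃        ┃                    
         ┃        ┃                    
         ┃        ┃                    
         ┗━━━━━━━━┃                    


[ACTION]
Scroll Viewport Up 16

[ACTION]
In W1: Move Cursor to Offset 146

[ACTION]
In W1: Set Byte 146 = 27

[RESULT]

                                       
                  ┏━━━━━━━━━━━━━━━━━━━━
         ┏━━━━━━━━┃ HexEditor          
         ┃ M┏━━━━━━━━━━━━━━━━━━━━━┓────
         ┠──┃ TabContainer        ┃b6 6
         ┃  ┠─────────────────────┨9a 2
         ┃  ┃[error.log]│ sales.cs┃9a 4
         ┃  ┃─────────────────────┃a6 5
         ┃  ┃2024-01-15 00:00:04.6┃58 5
         ┃  ┃2024-01-15 00:00:07.2┃cb f
         ┃  ┃2024-01-15 00:00:11.9┃83 8
         ┃  ┃2024-01-15 00:00:14.9┃3c 3
         ┃  ┗━━━━━━━━━━━━━━━━━━━━━┛1f 6
         ┃        ┃00000090  52 65 27 4
         ┃        ┃                    
         ┃        ┃                    
         ┃        ┃                    
         ┃        ┃                    
         ┗━━━━━━━━┃                    


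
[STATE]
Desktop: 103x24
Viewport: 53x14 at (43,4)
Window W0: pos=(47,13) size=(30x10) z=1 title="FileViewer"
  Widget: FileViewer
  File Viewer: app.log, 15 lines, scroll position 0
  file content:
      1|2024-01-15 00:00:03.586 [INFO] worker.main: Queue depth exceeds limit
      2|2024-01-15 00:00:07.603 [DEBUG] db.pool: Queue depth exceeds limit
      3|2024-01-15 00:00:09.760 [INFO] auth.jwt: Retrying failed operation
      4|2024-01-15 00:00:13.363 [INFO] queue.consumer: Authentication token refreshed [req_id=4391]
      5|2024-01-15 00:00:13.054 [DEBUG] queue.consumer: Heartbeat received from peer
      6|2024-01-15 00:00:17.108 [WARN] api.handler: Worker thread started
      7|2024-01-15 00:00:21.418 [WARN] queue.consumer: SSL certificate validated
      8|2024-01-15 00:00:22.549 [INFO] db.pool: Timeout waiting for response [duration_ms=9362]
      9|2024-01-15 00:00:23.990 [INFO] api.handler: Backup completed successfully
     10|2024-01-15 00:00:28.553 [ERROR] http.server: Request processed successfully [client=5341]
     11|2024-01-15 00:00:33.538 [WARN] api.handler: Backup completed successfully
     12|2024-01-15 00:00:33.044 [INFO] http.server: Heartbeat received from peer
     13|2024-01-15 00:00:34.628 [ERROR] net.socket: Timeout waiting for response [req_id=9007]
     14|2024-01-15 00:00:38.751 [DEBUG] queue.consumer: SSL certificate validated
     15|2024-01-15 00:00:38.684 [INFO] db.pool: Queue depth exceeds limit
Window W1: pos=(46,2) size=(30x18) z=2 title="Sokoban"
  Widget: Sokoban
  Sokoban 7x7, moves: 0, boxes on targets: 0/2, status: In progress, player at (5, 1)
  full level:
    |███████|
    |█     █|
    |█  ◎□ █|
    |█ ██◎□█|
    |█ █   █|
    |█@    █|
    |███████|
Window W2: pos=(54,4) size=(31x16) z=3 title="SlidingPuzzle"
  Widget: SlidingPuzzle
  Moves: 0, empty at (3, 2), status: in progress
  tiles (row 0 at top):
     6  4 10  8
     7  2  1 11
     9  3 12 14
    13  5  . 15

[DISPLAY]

   ┠───────┏━━━━━━━━━━━━━━━━━━━━━━━━━━━━━┓           
   ┃███████┃ SlidingPuzzle               ┃           
   ┃█     █┠─────────────────────────────┨           
   ┃█  ◎□ █┃┌────┬────┬────┬────┐        ┃           
   ┃█ ██◎□█┃│  6 │  4 │ 10 │  8 │        ┃           
   ┃█ █   █┃├────┼────┼────┼────┤        ┃           
   ┃█@    █┃│  7 │  2 │  1 │ 11 │        ┃           
   ┃███████┃├────┼────┼────┼────┤        ┃           
   ┃Moves: ┃│  9 │  3 │ 12 │ 14 │        ┃           
   ┃       ┃├────┼────┼────┼────┤        ┃           
   ┃       ┃│ 13 │  5 │    │ 15 │        ┃           
   ┃       ┃└────┴────┴────┴────┘        ┃           
   ┃       ┃Moves: 0                     ┃           
   ┃       ┃                             ┃           


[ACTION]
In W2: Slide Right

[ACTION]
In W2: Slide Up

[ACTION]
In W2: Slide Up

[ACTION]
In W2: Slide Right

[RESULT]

   ┠───────┏━━━━━━━━━━━━━━━━━━━━━━━━━━━━━┓           
   ┃███████┃ SlidingPuzzle               ┃           
   ┃█     █┠─────────────────────────────┨           
   ┃█  ◎□ █┃┌────┬────┬────┬────┐        ┃           
   ┃█ ██◎□█┃│  6 │  4 │ 10 │  8 │        ┃           
   ┃█ █   █┃├────┼────┼────┼────┤        ┃           
   ┃█@    █┃│  7 │  2 │  1 │ 11 │        ┃           
   ┃███████┃├────┼────┼────┼────┤        ┃           
   ┃Moves: ┃│  9 │  3 │ 12 │ 14 │        ┃           
   ┃       ┃├────┼────┼────┼────┤        ┃           
   ┃       ┃│    │ 13 │  5 │ 15 │        ┃           
   ┃       ┃└────┴────┴────┴────┘        ┃           
   ┃       ┃Moves: 2                     ┃           
   ┃       ┃                             ┃           


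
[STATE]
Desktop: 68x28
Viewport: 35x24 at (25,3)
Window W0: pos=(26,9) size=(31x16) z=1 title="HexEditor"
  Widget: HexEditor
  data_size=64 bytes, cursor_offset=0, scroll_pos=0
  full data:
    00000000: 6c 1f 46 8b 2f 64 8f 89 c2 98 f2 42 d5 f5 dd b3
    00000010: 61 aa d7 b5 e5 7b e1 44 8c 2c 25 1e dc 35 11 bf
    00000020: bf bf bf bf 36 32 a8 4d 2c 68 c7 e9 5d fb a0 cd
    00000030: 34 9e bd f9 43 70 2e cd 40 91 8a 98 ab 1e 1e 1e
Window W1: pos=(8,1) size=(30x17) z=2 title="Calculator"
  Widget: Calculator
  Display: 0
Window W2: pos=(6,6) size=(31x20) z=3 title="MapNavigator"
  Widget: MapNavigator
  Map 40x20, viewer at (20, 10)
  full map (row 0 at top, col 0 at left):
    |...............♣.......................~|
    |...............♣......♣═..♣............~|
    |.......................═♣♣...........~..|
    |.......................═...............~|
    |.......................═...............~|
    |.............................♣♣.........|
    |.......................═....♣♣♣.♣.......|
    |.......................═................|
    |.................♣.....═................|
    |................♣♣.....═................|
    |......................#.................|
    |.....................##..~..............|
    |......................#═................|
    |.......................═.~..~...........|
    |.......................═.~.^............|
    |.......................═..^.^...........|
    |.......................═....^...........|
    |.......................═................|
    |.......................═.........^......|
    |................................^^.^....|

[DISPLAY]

────────────┨                      
           0┃                      
┐           ┃                      
━━━━━━━━━━━┓┃                      
           ┃┃                      
───────────┨┃                      
♣♣.........┃┃━━━━━━━━━━━━━━━━━━┓   
...........┃┃                  ┃   
...........┃┃──────────────────┨   
.....♣♣....┃┃C 1f 46 8b 2f 64 8┃   
....♣♣♣.♣..┃┃1 aa d7 b5 e5 7b e┃   
...........┃┃f bf bf bf 36 32 a┃   
...........┃┃4 9e bd f9 43 70 2┃   
...........┃┃                  ┃   
...........┃┛                  ┃   
.~.........┃                   ┃   
...........┃                   ┃   
.~..~......┃                   ┃   
.~.^.......┃                   ┃   
..^.^......┃                   ┃   
....^......┃                   ┃   
...........┃━━━━━━━━━━━━━━━━━━━┛   
━━━━━━━━━━━┛                       
                                   


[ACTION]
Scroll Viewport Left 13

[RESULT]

─────────────────────────┨         
                        0┃         
─┬───┬───┬───┐           ┃         
━━━━━━━━━━━━━━━━━━━━━━━━┓┃         
avigator                ┃┃         
────────────────────────┨┃         
............═♣♣.........┃┃━━━━━━━━━
............═...........┃┃         
............═...........┃┃─────────
..................♣♣....┃┃C 1f 46 8
............═....♣♣♣.♣..┃┃1 aa d7 b
............═...........┃┃f bf bf b
......♣.....═...........┃┃4 9e bd f
.....♣♣.....═...........┃┃         
.........@.#............┃┛         
..........##..~.........┃          
...........#═...........┃          
............═.~..~......┃          
............═.~.^.......┃          
............═..^.^......┃          
............═....^......┃          
............═...........┃━━━━━━━━━━
━━━━━━━━━━━━━━━━━━━━━━━━┛          
                                   


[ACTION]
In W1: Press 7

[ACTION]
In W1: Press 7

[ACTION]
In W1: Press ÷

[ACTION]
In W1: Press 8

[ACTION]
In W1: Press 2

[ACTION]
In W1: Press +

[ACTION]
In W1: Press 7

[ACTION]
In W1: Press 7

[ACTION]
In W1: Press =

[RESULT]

─────────────────────────┨         
              77.93902439┃         
─┬───┬───┬───┐           ┃         
━━━━━━━━━━━━━━━━━━━━━━━━┓┃         
avigator                ┃┃         
────────────────────────┨┃         
............═♣♣.........┃┃━━━━━━━━━
............═...........┃┃         
............═...........┃┃─────────
..................♣♣....┃┃C 1f 46 8
............═....♣♣♣.♣..┃┃1 aa d7 b
............═...........┃┃f bf bf b
......♣.....═...........┃┃4 9e bd f
.....♣♣.....═...........┃┃         
.........@.#............┃┛         
..........##..~.........┃          
...........#═...........┃          
............═.~..~......┃          
............═.~.^.......┃          
............═..^.^......┃          
............═....^......┃          
............═...........┃━━━━━━━━━━
━━━━━━━━━━━━━━━━━━━━━━━━┛          
                                   


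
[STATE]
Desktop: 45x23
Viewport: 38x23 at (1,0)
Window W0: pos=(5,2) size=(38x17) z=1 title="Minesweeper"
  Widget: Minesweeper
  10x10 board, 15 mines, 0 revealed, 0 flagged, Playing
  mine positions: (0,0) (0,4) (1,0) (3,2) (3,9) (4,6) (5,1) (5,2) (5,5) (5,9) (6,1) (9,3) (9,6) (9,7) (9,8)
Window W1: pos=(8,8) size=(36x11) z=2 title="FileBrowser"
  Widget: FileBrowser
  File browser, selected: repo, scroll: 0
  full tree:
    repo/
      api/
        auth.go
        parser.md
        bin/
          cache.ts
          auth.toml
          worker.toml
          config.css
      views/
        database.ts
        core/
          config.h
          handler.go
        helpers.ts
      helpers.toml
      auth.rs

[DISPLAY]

                                      
                                      
    ┏━━━━━━━━━━━━━━━━━━━━━━━━━━━━━━━━━
    ┃ Minesweeper                     
    ┠─────────────────────────────────
    ┃■■■■■■■■■■                       
    ┃■■■■■■■■■■                       
    ┃■■■■■■■■■■                       
    ┃■■┏━━━━━━━━━━━━━━━━━━━━━━━━━━━━━━
    ┃■■┃ FileBrowser                  
    ┃■■┠──────────────────────────────
    ┃■■┃> [-] repo/                   
    ┃■■┃    [+] api/                  
    ┃■■┃    [+] views/                
    ┃■■┃    helpers.toml              
    ┃  ┃    auth.rs                   
    ┃  ┃                              
    ┃  ┃                              
    ┗━━┗━━━━━━━━━━━━━━━━━━━━━━━━━━━━━━
                                      
                                      
                                      
                                      


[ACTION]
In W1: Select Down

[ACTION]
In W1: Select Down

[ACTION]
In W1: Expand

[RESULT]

                                      
                                      
    ┏━━━━━━━━━━━━━━━━━━━━━━━━━━━━━━━━━
    ┃ Minesweeper                     
    ┠─────────────────────────────────
    ┃■■■■■■■■■■                       
    ┃■■■■■■■■■■                       
    ┃■■■■■■■■■■                       
    ┃■■┏━━━━━━━━━━━━━━━━━━━━━━━━━━━━━━
    ┃■■┃ FileBrowser                  
    ┃■■┠──────────────────────────────
    ┃■■┃  [-] repo/                   
    ┃■■┃    [+] api/                  
    ┃■■┃  > [-] views/                
    ┃■■┃      database.ts             
    ┃  ┃      [+] core/               
    ┃  ┃      helpers.ts              
    ┃  ┃    helpers.toml              
    ┗━━┗━━━━━━━━━━━━━━━━━━━━━━━━━━━━━━
                                      
                                      
                                      
                                      


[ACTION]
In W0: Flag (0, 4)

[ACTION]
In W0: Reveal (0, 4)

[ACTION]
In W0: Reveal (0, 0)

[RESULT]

                                      
                                      
    ┏━━━━━━━━━━━━━━━━━━━━━━━━━━━━━━━━━
    ┃ Minesweeper                     
    ┠─────────────────────────────────
    ┃✹■■■✹■■■■■                       
    ┃✹■■■■■■■■■                       
    ┃■■■■■■■■■■                       
    ┃■■┏━━━━━━━━━━━━━━━━━━━━━━━━━━━━━━
    ┃■■┃ FileBrowser                  
    ┃■✹┠──────────────────────────────
    ┃■✹┃  [-] repo/                   
    ┃■■┃    [+] api/                  
    ┃■■┃  > [-] views/                
    ┃■■┃      database.ts             
    ┃  ┃      [+] core/               
    ┃  ┃      helpers.ts              
    ┃  ┃    helpers.toml              
    ┗━━┗━━━━━━━━━━━━━━━━━━━━━━━━━━━━━━
                                      
                                      
                                      
                                      


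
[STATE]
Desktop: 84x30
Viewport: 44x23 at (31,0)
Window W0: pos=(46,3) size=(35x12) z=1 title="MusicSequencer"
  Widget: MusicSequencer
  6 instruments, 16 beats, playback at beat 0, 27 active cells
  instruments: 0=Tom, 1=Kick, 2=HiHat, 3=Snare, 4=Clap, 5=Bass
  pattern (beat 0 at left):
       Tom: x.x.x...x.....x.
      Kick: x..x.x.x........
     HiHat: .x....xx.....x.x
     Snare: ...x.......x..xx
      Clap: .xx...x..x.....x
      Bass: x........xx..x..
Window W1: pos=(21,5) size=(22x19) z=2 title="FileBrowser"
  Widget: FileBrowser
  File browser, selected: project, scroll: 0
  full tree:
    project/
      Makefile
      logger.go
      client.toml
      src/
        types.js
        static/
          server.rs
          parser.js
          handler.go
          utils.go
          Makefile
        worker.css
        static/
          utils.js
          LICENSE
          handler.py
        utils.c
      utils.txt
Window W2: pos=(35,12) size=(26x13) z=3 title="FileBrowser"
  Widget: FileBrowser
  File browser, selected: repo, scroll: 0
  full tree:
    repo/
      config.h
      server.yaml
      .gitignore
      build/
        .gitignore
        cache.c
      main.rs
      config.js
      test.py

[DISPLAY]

                                            
                                            
                                            
               ┏━━━━━━━━━━━━━━━━━━━━━━━━━━━━
               ┃ MusicSequencer             
━━━━━━━━━━━┓   ┠────────────────────────────
ser        ┃   ┃      ▼123456789012345      
───────────┨   ┃   Tom█·█·█···█·····█·      
ject/      ┃   ┃  Kick█··█·█·█········      
ile        ┃   ┃ HiHat·█····██·····█·█      
r.go       ┃   ┃ Snare···█·······█··██      
t.toml     ┃   ┃  Clap·██···█··█·····█      
rc/ ┏━━━━━━━━━━━━━━━━━━━━━━━━┓·██··█··      
.txt┃ FileBrowser            ┃              
    ┠────────────────────────┨━━━━━━━━━━━━━━
    ┃> [-] repo/             ┃              
    ┃    config.h            ┃              
    ┃    server.yaml         ┃              
    ┃    .gitignore          ┃              
    ┃    [+] build/          ┃              
    ┃    main.rs             ┃              
    ┃    config.js           ┃              
    ┃    test.py             ┃              


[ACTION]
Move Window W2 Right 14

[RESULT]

                                            
                                            
                                            
               ┏━━━━━━━━━━━━━━━━━━━━━━━━━━━━
               ┃ MusicSequencer             
━━━━━━━━━━━┓   ┠────────────────────────────
ser        ┃   ┃      ▼123456789012345      
───────────┨   ┃   Tom█·█·█···█·····█·      
ject/      ┃   ┃  Kick█··█·█·█········      
ile        ┃   ┃ HiHat·█····██·····█·█      
r.go       ┃   ┃ Snare···█·······█··██      
t.toml     ┃   ┃  Clap·██···█··█·····█      
rc/        ┃   ┃  ┏━━━━━━━━━━━━━━━━━━━━━━━━┓
.txt       ┃   ┃  ┃ FileBrowser            ┃
           ┃   ┗━━┠────────────────────────┨
           ┃      ┃> [-] repo/             ┃
           ┃      ┃    config.h            ┃
           ┃      ┃    server.yaml         ┃
           ┃      ┃    .gitignore          ┃
           ┃      ┃    [+] build/          ┃
           ┃      ┃    main.rs             ┃
           ┃      ┃    config.js           ┃
           ┃      ┃    test.py             ┃


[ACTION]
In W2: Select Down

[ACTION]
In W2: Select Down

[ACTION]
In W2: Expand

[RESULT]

                                            
                                            
                                            
               ┏━━━━━━━━━━━━━━━━━━━━━━━━━━━━
               ┃ MusicSequencer             
━━━━━━━━━━━┓   ┠────────────────────────────
ser        ┃   ┃      ▼123456789012345      
───────────┨   ┃   Tom█·█·█···█·····█·      
ject/      ┃   ┃  Kick█··█·█·█········      
ile        ┃   ┃ HiHat·█····██·····█·█      
r.go       ┃   ┃ Snare···█·······█··██      
t.toml     ┃   ┃  Clap·██···█··█·····█      
rc/        ┃   ┃  ┏━━━━━━━━━━━━━━━━━━━━━━━━┓
.txt       ┃   ┃  ┃ FileBrowser            ┃
           ┃   ┗━━┠────────────────────────┨
           ┃      ┃  [-] repo/             ┃
           ┃      ┃    config.h            ┃
           ┃      ┃  > server.yaml         ┃
           ┃      ┃    .gitignore          ┃
           ┃      ┃    [+] build/          ┃
           ┃      ┃    main.rs             ┃
           ┃      ┃    config.js           ┃
           ┃      ┃    test.py             ┃


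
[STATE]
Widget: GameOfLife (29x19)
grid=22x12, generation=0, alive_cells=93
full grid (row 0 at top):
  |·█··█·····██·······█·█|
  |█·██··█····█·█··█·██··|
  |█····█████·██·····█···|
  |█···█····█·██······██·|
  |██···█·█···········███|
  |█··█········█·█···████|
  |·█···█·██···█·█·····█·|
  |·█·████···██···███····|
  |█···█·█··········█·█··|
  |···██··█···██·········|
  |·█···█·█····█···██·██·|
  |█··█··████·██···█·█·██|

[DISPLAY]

Gen: 0                       
·█··█·····██·······█·█       
█·██··█····█·█··█·██··       
█····█████·██·····█···       
█···█····█·██······██·       
██···█·█···········███       
█··█········█·█···████       
·█···█·██···█·█·····█·       
·█·████···██···███····       
█···█·█··········█·█··       
···██··█···██·········       
·█···█·█····█···██·██·       
█··█··████·██···█·█·██       
                             
                             
                             
                             
                             
                             


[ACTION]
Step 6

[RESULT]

Gen: 6                       
···········███········       
·····█·····█·█········       
██···█·····██·····█··█       
██·········██····█·██·       
···········██·····██··       
·········█············       
········█····█········       
·········█··███·······       
········█···█·██······       
······████···███······       
······█·····█·██······       
·······███████········       
                             
                             
                             
                             
                             
                             


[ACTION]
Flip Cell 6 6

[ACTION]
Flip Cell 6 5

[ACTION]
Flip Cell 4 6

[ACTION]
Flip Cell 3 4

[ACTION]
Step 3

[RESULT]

Gen: 9                       
···········███········       
·········█····█···███·       
██··██············███·       
██····█··········█···█       
····██·█····██····███·       
······███·········███·       
······█·····█·········       
········█·····█·······       
········█·██·█········       
············███·······       
······█··████·██······       
·······█████████······       
                             
                             
                             
                             
                             
                             


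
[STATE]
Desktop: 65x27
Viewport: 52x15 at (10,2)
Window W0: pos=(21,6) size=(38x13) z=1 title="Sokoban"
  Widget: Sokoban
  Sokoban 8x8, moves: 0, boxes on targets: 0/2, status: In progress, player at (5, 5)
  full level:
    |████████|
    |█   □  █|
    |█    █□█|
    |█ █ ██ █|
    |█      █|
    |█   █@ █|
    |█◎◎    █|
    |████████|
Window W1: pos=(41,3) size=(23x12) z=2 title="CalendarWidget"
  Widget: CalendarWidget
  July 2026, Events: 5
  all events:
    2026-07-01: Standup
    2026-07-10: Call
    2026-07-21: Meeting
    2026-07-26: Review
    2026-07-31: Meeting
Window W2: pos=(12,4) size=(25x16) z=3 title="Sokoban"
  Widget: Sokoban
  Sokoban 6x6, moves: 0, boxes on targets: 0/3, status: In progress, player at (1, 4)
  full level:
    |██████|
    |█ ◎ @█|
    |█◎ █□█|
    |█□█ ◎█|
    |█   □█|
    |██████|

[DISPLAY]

                                                    
                               ┏━━━━━━━━━━━━━━━━━━━━
  ┏━━━━━━━━━━━━━━━━━━━━━━━┓    ┃ CalendarWidget     
  ┃ Sokoban               ┃    ┠────────────────────
  ┠───────────────────────┨━━━━┃      July 2026     
  ┃██████                 ┃    ┃Mo Tu We Th Fr Sa Su
  ┃█ ◎ @█                 ┃────┃       1*  2  3  4  
  ┃█◎ █□█                 ┃    ┃ 6  7  8  9 10* 11 1
  ┃█□█ ◎█                 ┃    ┃13 14 15 16 17 18 19
  ┃█   □█                 ┃    ┃20 21* 22 23 24 25 2
  ┃██████                 ┃    ┃27 28 29 30 31*     
  ┃Moves: 0  0/3          ┃    ┃                    
  ┃                       ┃    ┗━━━━━━━━━━━━━━━━━━━━
  ┃                       ┃                     ┃   
  ┃                       ┃                     ┃   


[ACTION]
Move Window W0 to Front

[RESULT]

                                                    
                               ┏━━━━━━━━━━━━━━━━━━━━
  ┏━━━━━━━━━━━━━━━━━━━━━━━┓    ┃ CalendarWidget     
  ┃ Sokoban               ┃    ┠────────────────────
  ┠────────┏━━━━━━━━━━━━━━━━━━━━━━━━━━━━━━━━━━━━┓   
  ┃██████  ┃ Sokoban                            ┃ Su
  ┃█ ◎ @█  ┠────────────────────────────────────┨4  
  ┃█◎ █□█  ┃████████                            ┃1 1
  ┃█□█ ◎█  ┃█   □  █                            ┃ 19
  ┃█   □█  ┃█    █□█                            ┃5 2
  ┃██████  ┃█ █ ██ █                            ┃   
  ┃Moves: 0┃█      █                            ┃   
  ┃        ┃█   █@ █                            ┃━━━
  ┃        ┃█◎◎    █                            ┃   
  ┃        ┃████████                            ┃   


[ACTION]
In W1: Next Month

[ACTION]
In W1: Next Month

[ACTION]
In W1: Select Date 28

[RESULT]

                                                    
                               ┏━━━━━━━━━━━━━━━━━━━━
  ┏━━━━━━━━━━━━━━━━━━━━━━━┓    ┃ CalendarWidget     
  ┃ Sokoban               ┃    ┠────────────────────
  ┠────────┏━━━━━━━━━━━━━━━━━━━━━━━━━━━━━━━━━━━━┓6  
  ┃██████  ┃ Sokoban                            ┃ Su
  ┃█ ◎ @█  ┠────────────────────────────────────┨  6
  ┃█◎ █□█  ┃████████                            ┃ 13
  ┃█□█ ◎█  ┃█   □  █                            ┃ 20
  ┃█   □█  ┃█    █□█                            ┃ 27
  ┃██████  ┃█ █ ██ █                            ┃   
  ┃Moves: 0┃█      █                            ┃   
  ┃        ┃█   █@ █                            ┃━━━
  ┃        ┃█◎◎    █                            ┃   
  ┃        ┃████████                            ┃   
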